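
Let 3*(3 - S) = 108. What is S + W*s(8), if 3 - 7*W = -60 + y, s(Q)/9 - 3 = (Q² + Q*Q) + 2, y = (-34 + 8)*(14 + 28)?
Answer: 197472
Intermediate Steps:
S = -33 (S = 3 - ⅓*108 = 3 - 36 = -33)
y = -1092 (y = -26*42 = -1092)
s(Q) = 45 + 18*Q² (s(Q) = 27 + 9*((Q² + Q*Q) + 2) = 27 + 9*((Q² + Q²) + 2) = 27 + 9*(2*Q² + 2) = 27 + 9*(2 + 2*Q²) = 27 + (18 + 18*Q²) = 45 + 18*Q²)
W = 165 (W = 3/7 - (-60 - 1092)/7 = 3/7 - ⅐*(-1152) = 3/7 + 1152/7 = 165)
S + W*s(8) = -33 + 165*(45 + 18*8²) = -33 + 165*(45 + 18*64) = -33 + 165*(45 + 1152) = -33 + 165*1197 = -33 + 197505 = 197472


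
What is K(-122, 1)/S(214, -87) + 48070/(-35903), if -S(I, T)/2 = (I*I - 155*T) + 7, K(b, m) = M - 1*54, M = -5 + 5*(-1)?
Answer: -15482746/11568571 ≈ -1.3383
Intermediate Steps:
M = -10 (M = -5 - 5 = -10)
K(b, m) = -64 (K(b, m) = -10 - 1*54 = -10 - 54 = -64)
S(I, T) = -14 - 2*I² + 310*T (S(I, T) = -2*((I*I - 155*T) + 7) = -2*((I² - 155*T) + 7) = -2*(7 + I² - 155*T) = -14 - 2*I² + 310*T)
K(-122, 1)/S(214, -87) + 48070/(-35903) = -64/(-14 - 2*214² + 310*(-87)) + 48070/(-35903) = -64/(-14 - 2*45796 - 26970) + 48070*(-1/35903) = -64/(-14 - 91592 - 26970) - 2090/1561 = -64/(-118576) - 2090/1561 = -64*(-1/118576) - 2090/1561 = 4/7411 - 2090/1561 = -15482746/11568571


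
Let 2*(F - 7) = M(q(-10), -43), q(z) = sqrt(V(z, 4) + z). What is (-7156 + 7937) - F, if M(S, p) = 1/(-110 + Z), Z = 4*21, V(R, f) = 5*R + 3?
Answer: 40249/52 ≈ 774.02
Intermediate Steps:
V(R, f) = 3 + 5*R
q(z) = sqrt(3 + 6*z) (q(z) = sqrt((3 + 5*z) + z) = sqrt(3 + 6*z))
Z = 84
M(S, p) = -1/26 (M(S, p) = 1/(-110 + 84) = 1/(-26) = -1/26)
F = 363/52 (F = 7 + (1/2)*(-1/26) = 7 - 1/52 = 363/52 ≈ 6.9808)
(-7156 + 7937) - F = (-7156 + 7937) - 1*363/52 = 781 - 363/52 = 40249/52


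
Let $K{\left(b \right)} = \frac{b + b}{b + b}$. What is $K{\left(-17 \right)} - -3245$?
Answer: $3246$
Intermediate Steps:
$K{\left(b \right)} = 1$ ($K{\left(b \right)} = \frac{2 b}{2 b} = 2 b \frac{1}{2 b} = 1$)
$K{\left(-17 \right)} - -3245 = 1 - -3245 = 1 + 3245 = 3246$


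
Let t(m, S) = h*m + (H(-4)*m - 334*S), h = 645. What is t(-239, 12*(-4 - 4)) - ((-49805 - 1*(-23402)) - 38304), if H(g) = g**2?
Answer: -61208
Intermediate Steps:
t(m, S) = -334*S + 661*m (t(m, S) = 645*m + ((-4)**2*m - 334*S) = 645*m + (16*m - 334*S) = 645*m + (-334*S + 16*m) = -334*S + 661*m)
t(-239, 12*(-4 - 4)) - ((-49805 - 1*(-23402)) - 38304) = (-4008*(-4 - 4) + 661*(-239)) - ((-49805 - 1*(-23402)) - 38304) = (-4008*(-8) - 157979) - ((-49805 + 23402) - 38304) = (-334*(-96) - 157979) - (-26403 - 38304) = (32064 - 157979) - 1*(-64707) = -125915 + 64707 = -61208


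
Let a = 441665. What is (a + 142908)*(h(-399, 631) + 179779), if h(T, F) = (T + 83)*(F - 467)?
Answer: 74799038215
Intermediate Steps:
h(T, F) = (-467 + F)*(83 + T) (h(T, F) = (83 + T)*(-467 + F) = (-467 + F)*(83 + T))
(a + 142908)*(h(-399, 631) + 179779) = (441665 + 142908)*((-38761 - 467*(-399) + 83*631 + 631*(-399)) + 179779) = 584573*((-38761 + 186333 + 52373 - 251769) + 179779) = 584573*(-51824 + 179779) = 584573*127955 = 74799038215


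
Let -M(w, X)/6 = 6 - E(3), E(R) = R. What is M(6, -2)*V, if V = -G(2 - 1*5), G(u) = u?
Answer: -54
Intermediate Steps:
M(w, X) = -18 (M(w, X) = -6*(6 - 1*3) = -6*(6 - 3) = -6*3 = -18)
V = 3 (V = -(2 - 1*5) = -(2 - 5) = -1*(-3) = 3)
M(6, -2)*V = -18*3 = -54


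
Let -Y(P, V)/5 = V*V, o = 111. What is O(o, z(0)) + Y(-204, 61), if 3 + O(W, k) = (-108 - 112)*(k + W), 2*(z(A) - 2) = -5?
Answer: -42918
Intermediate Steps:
Y(P, V) = -5*V² (Y(P, V) = -5*V*V = -5*V²)
z(A) = -½ (z(A) = 2 + (½)*(-5) = 2 - 5/2 = -½)
O(W, k) = -3 - 220*W - 220*k (O(W, k) = -3 + (-108 - 112)*(k + W) = -3 - 220*(W + k) = -3 + (-220*W - 220*k) = -3 - 220*W - 220*k)
O(o, z(0)) + Y(-204, 61) = (-3 - 220*111 - 220*(-½)) - 5*61² = (-3 - 24420 + 110) - 5*3721 = -24313 - 18605 = -42918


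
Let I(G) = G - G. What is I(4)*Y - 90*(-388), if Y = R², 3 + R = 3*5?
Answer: 34920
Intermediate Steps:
R = 12 (R = -3 + 3*5 = -3 + 15 = 12)
Y = 144 (Y = 12² = 144)
I(G) = 0
I(4)*Y - 90*(-388) = 0*144 - 90*(-388) = 0 + 34920 = 34920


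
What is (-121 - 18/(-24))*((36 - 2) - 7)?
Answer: -12987/4 ≈ -3246.8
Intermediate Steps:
(-121 - 18/(-24))*((36 - 2) - 7) = (-121 - 18*(-1/24))*(34 - 7) = (-121 + 3/4)*27 = -481/4*27 = -12987/4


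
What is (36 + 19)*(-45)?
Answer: -2475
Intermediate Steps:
(36 + 19)*(-45) = 55*(-45) = -2475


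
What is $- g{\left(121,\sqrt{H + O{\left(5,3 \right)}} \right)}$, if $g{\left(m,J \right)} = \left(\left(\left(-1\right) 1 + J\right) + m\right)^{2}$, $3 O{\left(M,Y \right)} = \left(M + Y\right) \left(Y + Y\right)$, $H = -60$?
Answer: $-14356 - 480 i \sqrt{11} \approx -14356.0 - 1592.0 i$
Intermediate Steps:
$O{\left(M,Y \right)} = \frac{2 Y \left(M + Y\right)}{3}$ ($O{\left(M,Y \right)} = \frac{\left(M + Y\right) \left(Y + Y\right)}{3} = \frac{\left(M + Y\right) 2 Y}{3} = \frac{2 Y \left(M + Y\right)}{3}$)
$g{\left(m,J \right)} = \left(-1 + J + m\right)^{2}$ ($g{\left(m,J \right)} = \left(\left(-1 + J\right) + m\right)^{2} = \left(-1 + J + m\right)^{2}$)
$- g{\left(121,\sqrt{H + O{\left(5,3 \right)}} \right)} = - \left(-1 + \sqrt{-60 + \frac{2}{3} \cdot 3 \left(5 + 3\right)} + 121\right)^{2} = - \left(-1 + \sqrt{-60 + \frac{2}{3} \cdot 3 \cdot 8} + 121\right)^{2} = - \left(-1 + \sqrt{-60 + 16} + 121\right)^{2} = - \left(-1 + \sqrt{-44} + 121\right)^{2} = - \left(-1 + 2 i \sqrt{11} + 121\right)^{2} = - \left(120 + 2 i \sqrt{11}\right)^{2}$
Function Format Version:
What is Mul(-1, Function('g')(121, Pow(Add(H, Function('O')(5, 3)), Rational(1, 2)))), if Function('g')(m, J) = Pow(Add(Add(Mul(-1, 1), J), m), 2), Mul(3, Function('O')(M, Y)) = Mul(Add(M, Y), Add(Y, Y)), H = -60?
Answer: Add(-14356, Mul(-480, I, Pow(11, Rational(1, 2)))) ≈ Add(-14356., Mul(-1592.0, I))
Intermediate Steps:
Function('O')(M, Y) = Mul(Rational(2, 3), Y, Add(M, Y)) (Function('O')(M, Y) = Mul(Rational(1, 3), Mul(Add(M, Y), Add(Y, Y))) = Mul(Rational(1, 3), Mul(Add(M, Y), Mul(2, Y))) = Mul(Rational(1, 3), Mul(2, Y, Add(M, Y))) = Mul(Rational(2, 3), Y, Add(M, Y)))
Function('g')(m, J) = Pow(Add(-1, J, m), 2) (Function('g')(m, J) = Pow(Add(Add(-1, J), m), 2) = Pow(Add(-1, J, m), 2))
Mul(-1, Function('g')(121, Pow(Add(H, Function('O')(5, 3)), Rational(1, 2)))) = Mul(-1, Pow(Add(-1, Pow(Add(-60, Mul(Rational(2, 3), 3, Add(5, 3))), Rational(1, 2)), 121), 2)) = Mul(-1, Pow(Add(-1, Pow(Add(-60, Mul(Rational(2, 3), 3, 8)), Rational(1, 2)), 121), 2)) = Mul(-1, Pow(Add(-1, Pow(Add(-60, 16), Rational(1, 2)), 121), 2)) = Mul(-1, Pow(Add(-1, Pow(-44, Rational(1, 2)), 121), 2)) = Mul(-1, Pow(Add(-1, Mul(2, I, Pow(11, Rational(1, 2))), 121), 2)) = Mul(-1, Pow(Add(120, Mul(2, I, Pow(11, Rational(1, 2)))), 2))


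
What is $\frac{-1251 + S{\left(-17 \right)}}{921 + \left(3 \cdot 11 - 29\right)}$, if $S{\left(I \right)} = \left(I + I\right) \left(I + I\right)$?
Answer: $- \frac{19}{185} \approx -0.1027$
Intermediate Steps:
$S{\left(I \right)} = 4 I^{2}$ ($S{\left(I \right)} = 2 I 2 I = 4 I^{2}$)
$\frac{-1251 + S{\left(-17 \right)}}{921 + \left(3 \cdot 11 - 29\right)} = \frac{-1251 + 4 \left(-17\right)^{2}}{921 + \left(3 \cdot 11 - 29\right)} = \frac{-1251 + 4 \cdot 289}{921 + \left(33 - 29\right)} = \frac{-1251 + 1156}{921 + 4} = - \frac{95}{925} = \left(-95\right) \frac{1}{925} = - \frac{19}{185}$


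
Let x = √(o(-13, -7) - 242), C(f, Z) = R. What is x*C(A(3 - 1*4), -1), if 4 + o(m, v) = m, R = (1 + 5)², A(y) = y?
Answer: 36*I*√259 ≈ 579.37*I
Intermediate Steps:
R = 36 (R = 6² = 36)
C(f, Z) = 36
o(m, v) = -4 + m
x = I*√259 (x = √((-4 - 13) - 242) = √(-17 - 242) = √(-259) = I*√259 ≈ 16.093*I)
x*C(A(3 - 1*4), -1) = (I*√259)*36 = 36*I*√259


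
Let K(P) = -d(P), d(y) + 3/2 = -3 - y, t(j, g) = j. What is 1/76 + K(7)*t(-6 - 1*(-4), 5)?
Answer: -1747/76 ≈ -22.987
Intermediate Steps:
d(y) = -9/2 - y (d(y) = -3/2 + (-3 - y) = -9/2 - y)
K(P) = 9/2 + P (K(P) = -(-9/2 - P) = 9/2 + P)
1/76 + K(7)*t(-6 - 1*(-4), 5) = 1/76 + (9/2 + 7)*(-6 - 1*(-4)) = 1/76 + 23*(-6 + 4)/2 = 1/76 + (23/2)*(-2) = 1/76 - 23 = -1747/76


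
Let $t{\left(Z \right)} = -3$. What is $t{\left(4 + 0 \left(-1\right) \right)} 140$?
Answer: $-420$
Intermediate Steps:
$t{\left(4 + 0 \left(-1\right) \right)} 140 = \left(-3\right) 140 = -420$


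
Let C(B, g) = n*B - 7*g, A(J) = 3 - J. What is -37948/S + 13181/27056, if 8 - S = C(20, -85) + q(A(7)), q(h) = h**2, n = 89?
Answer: 1058131411/64474448 ≈ 16.412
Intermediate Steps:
C(B, g) = -7*g + 89*B (C(B, g) = 89*B - 7*g = -7*g + 89*B)
S = -2383 (S = 8 - ((-7*(-85) + 89*20) + (3 - 1*7)**2) = 8 - ((595 + 1780) + (3 - 7)**2) = 8 - (2375 + (-4)**2) = 8 - (2375 + 16) = 8 - 1*2391 = 8 - 2391 = -2383)
-37948/S + 13181/27056 = -37948/(-2383) + 13181/27056 = -37948*(-1/2383) + 13181*(1/27056) = 37948/2383 + 13181/27056 = 1058131411/64474448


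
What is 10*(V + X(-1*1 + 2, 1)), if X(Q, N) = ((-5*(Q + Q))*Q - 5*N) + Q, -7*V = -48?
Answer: -500/7 ≈ -71.429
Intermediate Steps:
V = 48/7 (V = -⅐*(-48) = 48/7 ≈ 6.8571)
X(Q, N) = Q - 10*Q² - 5*N (X(Q, N) = ((-10*Q)*Q - 5*N) + Q = (-10*Q² - 5*N) + Q = Q - 10*Q² - 5*N)
10*(V + X(-1*1 + 2, 1)) = 10*(48/7 + ((-1*1 + 2) - 10*(-1*1 + 2)² - 5*1)) = 10*(48/7 + ((-1 + 2) - 10*(-1 + 2)² - 5)) = 10*(48/7 + (1 - 10*1² - 5)) = 10*(48/7 + (1 - 10*1 - 5)) = 10*(48/7 + (1 - 10 - 5)) = 10*(48/7 - 14) = 10*(-50/7) = -500/7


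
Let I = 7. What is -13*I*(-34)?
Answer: 3094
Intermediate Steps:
-13*I*(-34) = -13*7*(-34) = -91*(-34) = 3094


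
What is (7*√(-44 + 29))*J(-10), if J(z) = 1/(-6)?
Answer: -7*I*√15/6 ≈ -4.5185*I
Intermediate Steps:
J(z) = -⅙
(7*√(-44 + 29))*J(-10) = (7*√(-44 + 29))*(-⅙) = (7*√(-15))*(-⅙) = (7*(I*√15))*(-⅙) = (7*I*√15)*(-⅙) = -7*I*√15/6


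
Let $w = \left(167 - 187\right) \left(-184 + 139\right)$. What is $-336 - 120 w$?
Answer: $-108336$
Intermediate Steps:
$w = 900$ ($w = \left(-20\right) \left(-45\right) = 900$)
$-336 - 120 w = -336 - 108000 = -108336$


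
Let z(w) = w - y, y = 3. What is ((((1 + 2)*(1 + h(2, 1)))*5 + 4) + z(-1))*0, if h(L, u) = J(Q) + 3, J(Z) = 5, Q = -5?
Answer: 0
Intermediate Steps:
h(L, u) = 8 (h(L, u) = 5 + 3 = 8)
z(w) = -3 + w (z(w) = w - 1*3 = w - 3 = -3 + w)
((((1 + 2)*(1 + h(2, 1)))*5 + 4) + z(-1))*0 = ((((1 + 2)*(1 + 8))*5 + 4) + (-3 - 1))*0 = (((3*9)*5 + 4) - 4)*0 = ((27*5 + 4) - 4)*0 = ((135 + 4) - 4)*0 = (139 - 4)*0 = 135*0 = 0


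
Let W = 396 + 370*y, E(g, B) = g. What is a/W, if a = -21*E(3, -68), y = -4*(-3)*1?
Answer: -21/1612 ≈ -0.013027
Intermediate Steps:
y = 12 (y = 12*1 = 12)
a = -63 (a = -21*3 = -63)
W = 4836 (W = 396 + 370*12 = 396 + 4440 = 4836)
a/W = -63/4836 = -63*1/4836 = -21/1612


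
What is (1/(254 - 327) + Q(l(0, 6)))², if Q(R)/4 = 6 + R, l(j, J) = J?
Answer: 12271009/5329 ≈ 2302.7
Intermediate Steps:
Q(R) = 24 + 4*R (Q(R) = 4*(6 + R) = 24 + 4*R)
(1/(254 - 327) + Q(l(0, 6)))² = (1/(254 - 327) + (24 + 4*6))² = (1/(-73) + (24 + 24))² = (-1/73 + 48)² = (3503/73)² = 12271009/5329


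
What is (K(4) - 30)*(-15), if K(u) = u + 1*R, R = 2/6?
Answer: 385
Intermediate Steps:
R = ⅓ (R = 2*(⅙) = ⅓ ≈ 0.33333)
K(u) = ⅓ + u (K(u) = u + 1*(⅓) = u + ⅓ = ⅓ + u)
(K(4) - 30)*(-15) = ((⅓ + 4) - 30)*(-15) = (13/3 - 30)*(-15) = -77/3*(-15) = 385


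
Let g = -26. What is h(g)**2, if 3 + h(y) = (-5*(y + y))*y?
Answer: 45738169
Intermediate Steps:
h(y) = -3 - 10*y**2 (h(y) = -3 + (-5*(y + y))*y = -3 + (-10*y)*y = -3 - 10*y**2)
h(g)**2 = (-3 - 10*(-26)**2)**2 = (-3 - 10*676)**2 = (-3 - 6760)**2 = (-6763)**2 = 45738169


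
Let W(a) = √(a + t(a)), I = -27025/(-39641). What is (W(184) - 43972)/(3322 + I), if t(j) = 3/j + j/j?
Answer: -1743094052/131714427 + 39641*√1565978/12117727284 ≈ -13.230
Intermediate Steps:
I = 27025/39641 (I = -27025*(-1/39641) = 27025/39641 ≈ 0.68174)
t(j) = 1 + 3/j (t(j) = 3/j + 1 = 1 + 3/j)
W(a) = √(a + (3 + a)/a)
(W(184) - 43972)/(3322 + I) = (√(1 + 184 + 3/184) - 43972)/(3322 + 27025/39641) = (√(1 + 184 + 3*(1/184)) - 43972)/(131714427/39641) = (√(1 + 184 + 3/184) - 43972)*(39641/131714427) = (√(34043/184) - 43972)*(39641/131714427) = (√1565978/92 - 43972)*(39641/131714427) = (-43972 + √1565978/92)*(39641/131714427) = -1743094052/131714427 + 39641*√1565978/12117727284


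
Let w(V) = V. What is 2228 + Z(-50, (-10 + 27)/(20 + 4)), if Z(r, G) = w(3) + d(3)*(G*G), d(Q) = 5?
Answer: 1286501/576 ≈ 2233.5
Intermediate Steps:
Z(r, G) = 3 + 5*G² (Z(r, G) = 3 + 5*(G*G) = 3 + 5*G²)
2228 + Z(-50, (-10 + 27)/(20 + 4)) = 2228 + (3 + 5*((-10 + 27)/(20 + 4))²) = 2228 + (3 + 5*(17/24)²) = 2228 + (3 + 5*(289/576)) = 2228 + (3 + 1445/576) = 2228 + 3173/576 = 1286501/576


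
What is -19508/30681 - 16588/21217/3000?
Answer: -14788245767/23248527750 ≈ -0.63609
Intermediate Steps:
-19508/30681 - 16588/21217/3000 = -19508*1/30681 - 16588*1/21217*(1/3000) = -19508/30681 - 16588/21217*1/3000 = -19508/30681 - 4147/15912750 = -14788245767/23248527750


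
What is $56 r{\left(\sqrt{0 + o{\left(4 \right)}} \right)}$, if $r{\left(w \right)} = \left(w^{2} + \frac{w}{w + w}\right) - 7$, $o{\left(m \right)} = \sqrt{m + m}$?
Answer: $-364 + 112 \sqrt{2} \approx -205.61$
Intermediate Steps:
$o{\left(m \right)} = \sqrt{2} \sqrt{m}$ ($o{\left(m \right)} = \sqrt{2 m} = \sqrt{2} \sqrt{m}$)
$r{\left(w \right)} = - \frac{13}{2} + w^{2}$ ($r{\left(w \right)} = \left(w^{2} + \frac{w}{2 w}\right) - 7 = \left(w^{2} + \frac{1}{2 w} w\right) - 7 = \left(w^{2} + \frac{1}{2}\right) - 7 = \left(\frac{1}{2} + w^{2}\right) - 7 = - \frac{13}{2} + w^{2}$)
$56 r{\left(\sqrt{0 + o{\left(4 \right)}} \right)} = 56 \left(- \frac{13}{2} + \left(\sqrt{0 + \sqrt{2} \sqrt{4}}\right)^{2}\right) = 56 \left(- \frac{13}{2} + \left(\sqrt{0 + \sqrt{2} \cdot 2}\right)^{2}\right) = 56 \left(- \frac{13}{2} + \left(\sqrt{0 + 2 \sqrt{2}}\right)^{2}\right) = 56 \left(- \frac{13}{2} + \left(\sqrt{2 \sqrt{2}}\right)^{2}\right) = 56 \left(- \frac{13}{2} + \left(2^{\frac{3}{4}}\right)^{2}\right) = 56 \left(- \frac{13}{2} + 2 \sqrt{2}\right) = -364 + 112 \sqrt{2}$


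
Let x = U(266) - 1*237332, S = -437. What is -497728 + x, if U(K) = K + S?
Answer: -735231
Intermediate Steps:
U(K) = -437 + K (U(K) = K - 437 = -437 + K)
x = -237503 (x = (-437 + 266) - 1*237332 = -171 - 237332 = -237503)
-497728 + x = -497728 - 237503 = -735231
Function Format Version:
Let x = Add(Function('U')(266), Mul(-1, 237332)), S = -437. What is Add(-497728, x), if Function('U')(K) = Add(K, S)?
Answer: -735231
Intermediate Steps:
Function('U')(K) = Add(-437, K) (Function('U')(K) = Add(K, -437) = Add(-437, K))
x = -237503 (x = Add(Add(-437, 266), Mul(-1, 237332)) = Add(-171, -237332) = -237503)
Add(-497728, x) = Add(-497728, -237503) = -735231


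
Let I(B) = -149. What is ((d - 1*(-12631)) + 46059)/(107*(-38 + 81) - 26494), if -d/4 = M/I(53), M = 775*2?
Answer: -8751010/3262057 ≈ -2.6827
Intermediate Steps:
M = 1550
d = 6200/149 (d = -6200/(-149) = -6200*(-1)/149 = -4*(-1550/149) = 6200/149 ≈ 41.611)
((d - 1*(-12631)) + 46059)/(107*(-38 + 81) - 26494) = ((6200/149 - 1*(-12631)) + 46059)/(107*(-38 + 81) - 26494) = ((6200/149 + 12631) + 46059)/(107*43 - 26494) = (1888219/149 + 46059)/(4601 - 26494) = (8751010/149)/(-21893) = (8751010/149)*(-1/21893) = -8751010/3262057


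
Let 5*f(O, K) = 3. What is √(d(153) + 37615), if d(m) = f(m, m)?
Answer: √940390/5 ≈ 193.95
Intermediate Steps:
f(O, K) = ⅗ (f(O, K) = (⅕)*3 = ⅗)
d(m) = ⅗
√(d(153) + 37615) = √(⅗ + 37615) = √(188078/5) = √940390/5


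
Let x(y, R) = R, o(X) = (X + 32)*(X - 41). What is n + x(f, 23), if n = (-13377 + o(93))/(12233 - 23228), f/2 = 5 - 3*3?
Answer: 259762/10995 ≈ 23.625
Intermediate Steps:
f = -8 (f = 2*(5 - 3*3) = 2*(5 - 9) = 2*(-4) = -8)
o(X) = (-41 + X)*(32 + X) (o(X) = (32 + X)*(-41 + X) = (-41 + X)*(32 + X))
n = 6877/10995 (n = (-13377 + (-1312 + 93² - 9*93))/(12233 - 23228) = (-13377 + (-1312 + 8649 - 837))/(-10995) = (-13377 + 6500)*(-1/10995) = -6877*(-1/10995) = 6877/10995 ≈ 0.62547)
n + x(f, 23) = 6877/10995 + 23 = 259762/10995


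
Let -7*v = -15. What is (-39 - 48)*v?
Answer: -1305/7 ≈ -186.43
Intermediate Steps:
v = 15/7 (v = -⅐*(-15) = 15/7 ≈ 2.1429)
(-39 - 48)*v = (-39 - 48)*(15/7) = -87*15/7 = -1305/7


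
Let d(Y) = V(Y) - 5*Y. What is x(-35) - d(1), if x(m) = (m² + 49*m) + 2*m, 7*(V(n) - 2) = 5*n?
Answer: -3904/7 ≈ -557.71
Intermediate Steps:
V(n) = 2 + 5*n/7 (V(n) = 2 + (5*n)/7 = 2 + 5*n/7)
x(m) = m² + 51*m
d(Y) = 2 - 30*Y/7 (d(Y) = (2 + 5*Y/7) - 5*Y = 2 - 30*Y/7)
x(-35) - d(1) = -35*(51 - 35) - (2 - 30/7*1) = -35*16 - (2 - 30/7) = -560 - 1*(-16/7) = -560 + 16/7 = -3904/7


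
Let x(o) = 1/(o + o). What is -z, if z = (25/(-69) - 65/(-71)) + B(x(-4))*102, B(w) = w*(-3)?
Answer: -760387/19596 ≈ -38.803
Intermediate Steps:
x(o) = 1/(2*o)
B(w) = -3*w
z = 760387/19596 (z = (25/(-69) - 65/(-71)) - 3/(2*(-4))*102 = (25*(-1/69) - 65*(-1/71)) - 3*(-1)/(2*4)*102 = (-25/69 + 65/71) - 3*(-⅛)*102 = 2710/4899 + (3/8)*102 = 2710/4899 + 153/4 = 760387/19596 ≈ 38.803)
-z = -1*760387/19596 = -760387/19596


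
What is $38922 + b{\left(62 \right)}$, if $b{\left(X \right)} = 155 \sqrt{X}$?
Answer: $38922 + 155 \sqrt{62} \approx 40143.0$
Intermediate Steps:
$38922 + b{\left(62 \right)} = 38922 + 155 \sqrt{62}$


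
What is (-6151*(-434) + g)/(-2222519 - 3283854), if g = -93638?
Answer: -2575896/5506373 ≈ -0.46780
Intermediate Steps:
(-6151*(-434) + g)/(-2222519 - 3283854) = (-6151*(-434) - 93638)/(-2222519 - 3283854) = (2669534 - 93638)/(-5506373) = 2575896*(-1/5506373) = -2575896/5506373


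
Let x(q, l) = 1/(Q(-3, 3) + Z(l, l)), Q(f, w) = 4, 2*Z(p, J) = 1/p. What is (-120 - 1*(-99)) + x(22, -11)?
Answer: -1805/87 ≈ -20.747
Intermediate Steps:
Z(p, J) = 1/(2*p) (Z(p, J) = (1/p)/2 = 1/(2*p))
x(q, l) = 1/(4 + 1/(2*l))
(-120 - 1*(-99)) + x(22, -11) = (-120 - 1*(-99)) + 2*(-11)/(1 + 8*(-11)) = (-120 + 99) + 2*(-11)/(1 - 88) = -21 + 2*(-11)/(-87) = -21 + 2*(-11)*(-1/87) = -21 + 22/87 = -1805/87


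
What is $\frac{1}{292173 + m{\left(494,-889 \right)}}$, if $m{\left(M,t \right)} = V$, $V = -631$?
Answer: $\frac{1}{291542} \approx 3.43 \cdot 10^{-6}$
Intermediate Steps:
$m{\left(M,t \right)} = -631$
$\frac{1}{292173 + m{\left(494,-889 \right)}} = \frac{1}{292173 - 631} = \frac{1}{291542}$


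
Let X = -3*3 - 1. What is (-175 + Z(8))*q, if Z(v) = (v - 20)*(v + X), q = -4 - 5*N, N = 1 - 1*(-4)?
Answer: 4379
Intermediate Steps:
X = -10 (X = -9 - 1 = -10)
N = 5 (N = 1 + 4 = 5)
q = -29 (q = -4 - 5*5 = -4 - 25 = -29)
Z(v) = (-20 + v)*(-10 + v) (Z(v) = (v - 20)*(v - 10) = (-20 + v)*(-10 + v))
(-175 + Z(8))*q = (-175 + (200 + 8² - 30*8))*(-29) = (-175 + (200 + 64 - 240))*(-29) = (-175 + 24)*(-29) = -151*(-29) = 4379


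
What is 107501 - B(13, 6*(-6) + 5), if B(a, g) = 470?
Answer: 107031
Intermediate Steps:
107501 - B(13, 6*(-6) + 5) = 107501 - 1*470 = 107501 - 470 = 107031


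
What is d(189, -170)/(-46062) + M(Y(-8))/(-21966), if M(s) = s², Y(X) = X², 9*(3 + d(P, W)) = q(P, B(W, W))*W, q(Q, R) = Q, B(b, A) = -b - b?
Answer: -680157/6245666 ≈ -0.10890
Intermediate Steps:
B(b, A) = -2*b
d(P, W) = -3 + P*W/9 (d(P, W) = -3 + (P*W)/9 = -3 + P*W/9)
d(189, -170)/(-46062) + M(Y(-8))/(-21966) = (-3 + (⅑)*189*(-170))/(-46062) + ((-8)²)²/(-21966) = (-3 - 3570)*(-1/46062) + 64²*(-1/21966) = -3573*(-1/46062) + 4096*(-1/21966) = 397/5118 - 2048/10983 = -680157/6245666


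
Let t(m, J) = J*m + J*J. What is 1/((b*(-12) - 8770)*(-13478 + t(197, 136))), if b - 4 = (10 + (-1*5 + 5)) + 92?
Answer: -1/319436020 ≈ -3.1305e-9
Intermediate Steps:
t(m, J) = J**2 + J*m (t(m, J) = J*m + J**2 = J**2 + J*m)
b = 106 (b = 4 + ((10 + (-1*5 + 5)) + 92) = 4 + ((10 + (-5 + 5)) + 92) = 4 + ((10 + 0) + 92) = 4 + (10 + 92) = 4 + 102 = 106)
1/((b*(-12) - 8770)*(-13478 + t(197, 136))) = 1/((106*(-12) - 8770)*(-13478 + 136*(136 + 197))) = 1/((-1272 - 8770)*(-13478 + 136*333)) = 1/(-10042*(-13478 + 45288)) = 1/(-10042*31810) = 1/(-319436020) = -1/319436020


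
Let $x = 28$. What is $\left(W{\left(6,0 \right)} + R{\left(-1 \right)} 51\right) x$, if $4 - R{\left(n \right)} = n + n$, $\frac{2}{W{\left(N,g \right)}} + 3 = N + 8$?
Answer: $\frac{94304}{11} \approx 8573.1$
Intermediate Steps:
$W{\left(N,g \right)} = \frac{2}{5 + N}$ ($W{\left(N,g \right)} = \frac{2}{-3 + \left(N + 8\right)} = \frac{2}{-3 + \left(8 + N\right)} = \frac{2}{5 + N}$)
$R{\left(n \right)} = 4 - 2 n$ ($R{\left(n \right)} = 4 - \left(n + n\right) = 4 - 2 n$)
$\left(W{\left(6,0 \right)} + R{\left(-1 \right)} 51\right) x = \left(\frac{2}{5 + 6} + \left(4 - -2\right) 51\right) 28 = \left(\frac{2}{11} + \left(4 + 2\right) 51\right) 28 = \left(2 \cdot \frac{1}{11} + 6 \cdot 51\right) 28 = \left(\frac{2}{11} + 306\right) 28 = \frac{3368}{11} \cdot 28 = \frac{94304}{11}$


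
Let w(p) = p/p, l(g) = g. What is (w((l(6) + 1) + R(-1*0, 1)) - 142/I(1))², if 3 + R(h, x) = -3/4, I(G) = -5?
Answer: 21609/25 ≈ 864.36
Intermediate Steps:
R(h, x) = -15/4 (R(h, x) = -3 - 3/4 = -3 - 3*¼ = -3 - ¾ = -15/4)
w(p) = 1
(w((l(6) + 1) + R(-1*0, 1)) - 142/I(1))² = (1 - 142/(-5))² = (1 - 142*(-⅕))² = (1 + 142/5)² = (147/5)² = 21609/25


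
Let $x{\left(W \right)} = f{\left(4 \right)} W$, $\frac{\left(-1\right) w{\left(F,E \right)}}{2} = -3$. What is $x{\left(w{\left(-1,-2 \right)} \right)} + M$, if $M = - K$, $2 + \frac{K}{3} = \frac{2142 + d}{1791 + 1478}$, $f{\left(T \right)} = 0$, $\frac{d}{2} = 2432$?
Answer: $- \frac{1404}{3269} \approx -0.42949$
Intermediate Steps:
$d = 4864$ ($d = 2 \cdot 2432 = 4864$)
$w{\left(F,E \right)} = 6$ ($w{\left(F,E \right)} = \left(-2\right) \left(-3\right) = 6$)
$K = \frac{1404}{3269}$ ($K = -6 + 3 \frac{2142 + 4864}{1791 + 1478} = -6 + 3 \cdot \frac{7006}{3269} = -6 + \frac{21018}{3269} = \frac{1404}{3269} \approx 0.42949$)
$x{\left(W \right)} = 0$ ($x{\left(W \right)} = 0 W = 0$)
$M = - \frac{1404}{3269}$ ($M = \left(-1\right) \frac{1404}{3269} = - \frac{1404}{3269} \approx -0.42949$)
$x{\left(w{\left(-1,-2 \right)} \right)} + M = 0 - \frac{1404}{3269} = - \frac{1404}{3269}$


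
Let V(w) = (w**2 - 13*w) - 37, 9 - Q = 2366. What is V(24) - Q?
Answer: 2584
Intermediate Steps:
Q = -2357 (Q = 9 - 1*2366 = 9 - 2366 = -2357)
V(w) = -37 + w**2 - 13*w
V(24) - Q = (-37 + 24**2 - 13*24) - 1*(-2357) = (-37 + 576 - 312) + 2357 = 227 + 2357 = 2584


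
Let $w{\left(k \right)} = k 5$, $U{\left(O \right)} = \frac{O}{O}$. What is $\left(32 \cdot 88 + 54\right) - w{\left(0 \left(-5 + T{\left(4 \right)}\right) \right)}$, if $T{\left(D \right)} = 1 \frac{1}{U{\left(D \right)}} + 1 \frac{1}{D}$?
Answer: $2870$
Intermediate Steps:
$U{\left(O \right)} = 1$
$T{\left(D \right)} = 1 + \frac{1}{D}$ ($T{\left(D \right)} = 1 \cdot 1^{-1} + 1 \frac{1}{D} = 1 \cdot 1 + \frac{1}{D} = 1 + \frac{1}{D}$)
$w{\left(k \right)} = 5 k$
$\left(32 \cdot 88 + 54\right) - w{\left(0 \left(-5 + T{\left(4 \right)}\right) \right)} = \left(32 \cdot 88 + 54\right) - 5 \cdot 0 \left(-5 + \frac{1 + 4}{4}\right) = \left(2816 + 54\right) - 5 \cdot 0 \left(-5 + \frac{1}{4} \cdot 5\right) = 2870 - 5 \cdot 0 \left(-5 + \frac{5}{4}\right) = 2870 - 5 \cdot 0 \left(- \frac{15}{4}\right) = 2870 - 5 \cdot 0 = 2870 - 0 = 2870 + 0 = 2870$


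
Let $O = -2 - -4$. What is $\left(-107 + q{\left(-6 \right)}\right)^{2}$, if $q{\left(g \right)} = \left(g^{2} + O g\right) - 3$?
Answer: $7396$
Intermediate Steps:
$O = 2$ ($O = -2 + 4 = 2$)
$q{\left(g \right)} = -3 + g^{2} + 2 g$ ($q{\left(g \right)} = \left(g^{2} + 2 g\right) - 3 = -3 + g^{2} + 2 g$)
$\left(-107 + q{\left(-6 \right)}\right)^{2} = \left(-107 + \left(-3 + \left(-6\right)^{2} + 2 \left(-6\right)\right)\right)^{2} = \left(-107 - -21\right)^{2} = \left(-107 + 21\right)^{2} = \left(-86\right)^{2} = 7396$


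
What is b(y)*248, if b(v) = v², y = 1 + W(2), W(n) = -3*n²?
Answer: 30008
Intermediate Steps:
y = -11 (y = 1 - 3*2² = 1 - 3*4 = 1 - 12 = -11)
b(y)*248 = (-11)²*248 = 121*248 = 30008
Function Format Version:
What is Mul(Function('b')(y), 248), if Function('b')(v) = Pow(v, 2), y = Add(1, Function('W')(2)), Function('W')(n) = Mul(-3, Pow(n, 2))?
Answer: 30008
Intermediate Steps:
y = -11 (y = Add(1, Mul(-3, Pow(2, 2))) = Add(1, Mul(-3, 4)) = Add(1, -12) = -11)
Mul(Function('b')(y), 248) = Mul(Pow(-11, 2), 248) = Mul(121, 248) = 30008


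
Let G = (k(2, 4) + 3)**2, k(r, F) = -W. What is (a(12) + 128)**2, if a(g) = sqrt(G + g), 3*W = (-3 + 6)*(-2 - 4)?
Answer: (128 + sqrt(93))**2 ≈ 18946.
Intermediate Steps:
W = -6 (W = ((-3 + 6)*(-2 - 4))/3 = (3*(-6))/3 = (1/3)*(-18) = -6)
k(r, F) = 6 (k(r, F) = -1*(-6) = 6)
G = 81 (G = (6 + 3)**2 = 9**2 = 81)
a(g) = sqrt(81 + g)
(a(12) + 128)**2 = (sqrt(81 + 12) + 128)**2 = (sqrt(93) + 128)**2 = (128 + sqrt(93))**2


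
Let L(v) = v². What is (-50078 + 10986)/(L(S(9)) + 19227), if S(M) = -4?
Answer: -39092/19243 ≈ -2.0315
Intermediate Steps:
(-50078 + 10986)/(L(S(9)) + 19227) = (-50078 + 10986)/((-4)² + 19227) = -39092/(16 + 19227) = -39092/19243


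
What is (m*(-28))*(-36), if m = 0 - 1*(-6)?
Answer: 6048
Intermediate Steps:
m = 6 (m = 0 + 6 = 6)
(m*(-28))*(-36) = (6*(-28))*(-36) = -168*(-36) = 6048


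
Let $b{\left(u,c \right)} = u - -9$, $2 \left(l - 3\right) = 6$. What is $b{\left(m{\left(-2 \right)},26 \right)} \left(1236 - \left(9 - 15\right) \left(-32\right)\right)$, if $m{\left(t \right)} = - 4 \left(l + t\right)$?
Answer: $-7308$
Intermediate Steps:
$l = 6$ ($l = 3 + \frac{1}{2} \cdot 6 = 3 + 3 = 6$)
$m{\left(t \right)} = -24 - 4 t$ ($m{\left(t \right)} = - 4 \left(6 + t\right) = -24 - 4 t$)
$b{\left(u,c \right)} = 9 + u$ ($b{\left(u,c \right)} = u + 9 = 9 + u$)
$b{\left(m{\left(-2 \right)},26 \right)} \left(1236 - \left(9 - 15\right) \left(-32\right)\right) = \left(9 - 16\right) \left(1236 - \left(9 - 15\right) \left(-32\right)\right) = \left(9 + \left(-24 + 8\right)\right) \left(1236 - \left(-6\right) \left(-32\right)\right) = \left(9 - 16\right) \left(1236 - 192\right) = - 7 \left(1236 - 192\right) = \left(-7\right) 1044 = -7308$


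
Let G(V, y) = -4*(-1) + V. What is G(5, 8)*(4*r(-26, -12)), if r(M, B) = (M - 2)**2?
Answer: 28224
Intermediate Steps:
G(V, y) = 4 + V
r(M, B) = (-2 + M)**2
G(5, 8)*(4*r(-26, -12)) = (4 + 5)*(4*(-2 - 26)**2) = 9*(4*(-28)**2) = 9*(4*784) = 9*3136 = 28224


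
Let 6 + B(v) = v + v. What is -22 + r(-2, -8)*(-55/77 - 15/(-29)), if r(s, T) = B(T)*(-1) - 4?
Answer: -5186/203 ≈ -25.547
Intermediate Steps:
B(v) = -6 + 2*v (B(v) = -6 + (v + v) = -6 + 2*v)
r(s, T) = 2 - 2*T (r(s, T) = (-6 + 2*T)*(-1) - 4 = (6 - 2*T) - 4 = 2 - 2*T)
-22 + r(-2, -8)*(-55/77 - 15/(-29)) = -22 + (2 - 2*(-8))*(-55/77 - 15/(-29)) = -22 + (2 + 16)*(-55*1/77 - 15*(-1/29)) = -22 + 18*(-5/7 + 15/29) = -22 + 18*(-40/203) = -22 - 720/203 = -5186/203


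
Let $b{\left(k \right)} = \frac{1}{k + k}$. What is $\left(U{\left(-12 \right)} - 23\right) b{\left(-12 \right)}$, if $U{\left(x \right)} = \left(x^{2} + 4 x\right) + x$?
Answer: $- \frac{61}{24} \approx -2.5417$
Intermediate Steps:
$b{\left(k \right)} = \frac{1}{2 k}$
$U{\left(x \right)} = x^{2} + 5 x$
$\left(U{\left(-12 \right)} - 23\right) b{\left(-12 \right)} = \left(- 12 \left(5 - 12\right) - 23\right) \frac{1}{2 \left(-12\right)} = \left(\left(-12\right) \left(-7\right) - 23\right) \frac{1}{2} \left(- \frac{1}{12}\right) = \left(84 - 23\right) \left(- \frac{1}{24}\right) = 61 \left(- \frac{1}{24}\right) = - \frac{61}{24}$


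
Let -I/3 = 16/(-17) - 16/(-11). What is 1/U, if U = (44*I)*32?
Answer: -17/36864 ≈ -0.00046115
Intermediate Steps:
I = -288/187 (I = -3*(16/(-17) - 16/(-11)) = -3*(16*(-1/17) - 16*(-1/11)) = -3*(-16/17 + 16/11) = -3*96/187 = -288/187 ≈ -1.5401)
U = -36864/17 (U = (44*(-288/187))*32 = -1152/17*32 = -36864/17 ≈ -2168.5)
1/U = 1/(-36864/17) = -17/36864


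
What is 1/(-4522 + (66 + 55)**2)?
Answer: 1/10119 ≈ 9.8824e-5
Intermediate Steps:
1/(-4522 + (66 + 55)**2) = 1/(-4522 + 121**2) = 1/(-4522 + 14641) = 1/10119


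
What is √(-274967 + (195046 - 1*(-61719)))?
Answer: I*√18202 ≈ 134.91*I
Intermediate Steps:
√(-274967 + (195046 - 1*(-61719))) = √(-274967 + (195046 + 61719)) = √(-274967 + 256765) = √(-18202) = I*√18202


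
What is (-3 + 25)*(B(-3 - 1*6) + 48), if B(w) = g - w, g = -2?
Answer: 1210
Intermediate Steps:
B(w) = -2 - w
(-3 + 25)*(B(-3 - 1*6) + 48) = (-3 + 25)*((-2 - (-3 - 1*6)) + 48) = 22*((-2 - (-3 - 6)) + 48) = 22*((-2 - 1*(-9)) + 48) = 22*((-2 + 9) + 48) = 22*(7 + 48) = 22*55 = 1210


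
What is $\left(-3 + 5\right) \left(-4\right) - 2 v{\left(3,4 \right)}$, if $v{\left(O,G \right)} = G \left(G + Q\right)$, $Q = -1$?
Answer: $-32$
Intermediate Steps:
$v{\left(O,G \right)} = G \left(-1 + G\right)$ ($v{\left(O,G \right)} = G \left(G - 1\right) = G \left(-1 + G\right)$)
$\left(-3 + 5\right) \left(-4\right) - 2 v{\left(3,4 \right)} = \left(-3 + 5\right) \left(-4\right) - 2 \cdot 4 \left(-1 + 4\right) = 2 \left(-4\right) - 2 \cdot 4 \cdot 3 = -8 - 24 = -32$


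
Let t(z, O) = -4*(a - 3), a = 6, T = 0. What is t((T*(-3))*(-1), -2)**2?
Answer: 144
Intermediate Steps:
t(z, O) = -12 (t(z, O) = -4*(6 - 3) = -4*3 = -12)
t((T*(-3))*(-1), -2)**2 = (-12)**2 = 144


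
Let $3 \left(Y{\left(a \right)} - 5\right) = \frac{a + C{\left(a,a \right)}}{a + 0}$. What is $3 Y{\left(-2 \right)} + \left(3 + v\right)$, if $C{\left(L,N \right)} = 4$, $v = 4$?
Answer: $21$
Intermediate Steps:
$Y{\left(a \right)} = 5 + \frac{4 + a}{3 a}$ ($Y{\left(a \right)} = 5 + \frac{\left(a + 4\right) \frac{1}{a + 0}}{3} = 5 + \frac{\left(4 + a\right) \frac{1}{a}}{3} = 5 + \frac{\frac{1}{a} \left(4 + a\right)}{3} = 5 + \frac{4 + a}{3 a}$)
$3 Y{\left(-2 \right)} + \left(3 + v\right) = 3 \frac{4 \left(1 + 4 \left(-2\right)\right)}{3 \left(-2\right)} + \left(3 + 4\right) = 3 \cdot \frac{4}{3} \left(- \frac{1}{2}\right) \left(1 - 8\right) + 7 = 3 \cdot \frac{4}{3} \left(- \frac{1}{2}\right) \left(-7\right) + 7 = 3 \cdot \frac{14}{3} + 7 = 14 + 7 = 21$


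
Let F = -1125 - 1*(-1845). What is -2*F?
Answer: -1440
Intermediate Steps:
F = 720 (F = -1125 + 1845 = 720)
-2*F = -2*720 = -1440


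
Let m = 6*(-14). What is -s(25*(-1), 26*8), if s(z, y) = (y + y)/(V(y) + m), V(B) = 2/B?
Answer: 43264/8735 ≈ 4.9529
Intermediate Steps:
m = -84
s(z, y) = 2*y/(-84 + 2/y) (s(z, y) = (y + y)/(2/y - 84) = (2*y)/(-84 + 2/y) = 2*y/(-84 + 2/y))
-s(25*(-1), 26*8) = -(-1)*(26*8)²/(-1 + 42*(26*8)) = -(-1)*208²/(-1 + 42*208) = -(-1)*43264/(-1 + 8736) = -(-1)*43264/8735 = -1*(-43264/8735) = 43264/8735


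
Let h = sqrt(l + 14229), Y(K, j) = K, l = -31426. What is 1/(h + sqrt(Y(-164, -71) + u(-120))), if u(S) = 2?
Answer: -I/(sqrt(17197) + 9*sqrt(2)) ≈ -0.006951*I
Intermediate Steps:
h = I*sqrt(17197) (h = sqrt(-31426 + 14229) = sqrt(-17197) = I*sqrt(17197) ≈ 131.14*I)
1/(h + sqrt(Y(-164, -71) + u(-120))) = 1/(I*sqrt(17197) + sqrt(-164 + 2)) = 1/(I*sqrt(17197) + sqrt(-162)) = 1/(I*sqrt(17197) + 9*I*sqrt(2))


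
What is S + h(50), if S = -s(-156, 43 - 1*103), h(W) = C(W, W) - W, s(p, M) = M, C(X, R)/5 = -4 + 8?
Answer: 30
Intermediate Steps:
C(X, R) = 20 (C(X, R) = 5*(-4 + 8) = 5*4 = 20)
h(W) = 20 - W
S = 60 (S = -(43 - 1*103) = -(43 - 103) = -1*(-60) = 60)
S + h(50) = 60 + (20 - 1*50) = 60 + (20 - 50) = 60 - 30 = 30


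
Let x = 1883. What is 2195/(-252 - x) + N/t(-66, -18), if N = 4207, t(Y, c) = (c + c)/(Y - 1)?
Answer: 120342259/15372 ≈ 7828.7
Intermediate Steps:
t(Y, c) = 2*c/(-1 + Y) (t(Y, c) = (2*c)/(-1 + Y) = 2*c/(-1 + Y))
2195/(-252 - x) + N/t(-66, -18) = 2195/(-252 - 1*1883) + 4207/((2*(-18)/(-1 - 66))) = 2195/(-252 - 1883) + 4207/((2*(-18)/(-67))) = 2195/(-2135) + 4207/((2*(-18)*(-1/67))) = 2195*(-1/2135) + 4207/(36/67) = -439/427 + 4207*(67/36) = -439/427 + 281869/36 = 120342259/15372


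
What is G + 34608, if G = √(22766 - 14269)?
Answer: 34608 + √8497 ≈ 34700.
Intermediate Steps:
G = √8497 ≈ 92.179
G + 34608 = √8497 + 34608 = 34608 + √8497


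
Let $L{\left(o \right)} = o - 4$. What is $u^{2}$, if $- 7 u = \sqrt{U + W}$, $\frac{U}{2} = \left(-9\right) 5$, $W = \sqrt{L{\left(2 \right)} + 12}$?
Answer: $- \frac{90}{49} + \frac{\sqrt{10}}{49} \approx -1.7722$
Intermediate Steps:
$L{\left(o \right)} = -4 + o$
$W = \sqrt{10}$ ($W = \sqrt{\left(-4 + 2\right) + 12} = \sqrt{-2 + 12} = \sqrt{10} \approx 3.1623$)
$U = -90$ ($U = 2 \left(\left(-9\right) 5\right) = 2 \left(-45\right) = -90$)
$u = - \frac{\sqrt{-90 + \sqrt{10}}}{7} \approx - 1.3312 i$
$u^{2} = \left(- \frac{i \sqrt{90 - \sqrt{10}}}{7}\right)^{2} = - \frac{90}{49} + \frac{\sqrt{10}}{49}$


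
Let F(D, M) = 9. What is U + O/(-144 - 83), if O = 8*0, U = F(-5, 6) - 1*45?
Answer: -36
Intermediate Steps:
U = -36 (U = 9 - 1*45 = 9 - 45 = -36)
O = 0
U + O/(-144 - 83) = -36 + 0/(-144 - 83) = -36 + 0/(-227) = -36 - 1/227*0 = -36 + 0 = -36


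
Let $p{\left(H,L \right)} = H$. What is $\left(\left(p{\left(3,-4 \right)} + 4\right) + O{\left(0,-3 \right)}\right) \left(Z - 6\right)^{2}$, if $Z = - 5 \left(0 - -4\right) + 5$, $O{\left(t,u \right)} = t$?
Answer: $3087$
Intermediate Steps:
$Z = -15$ ($Z = - 5 \left(0 + 4\right) + 5 = \left(-5\right) 4 + 5 = -20 + 5 = -15$)
$\left(\left(p{\left(3,-4 \right)} + 4\right) + O{\left(0,-3 \right)}\right) \left(Z - 6\right)^{2} = \left(\left(3 + 4\right) + 0\right) \left(-15 - 6\right)^{2} = \left(7 + 0\right) \left(-15 - 6\right)^{2} = 7 \left(-21\right)^{2} = 7 \cdot 441 = 3087$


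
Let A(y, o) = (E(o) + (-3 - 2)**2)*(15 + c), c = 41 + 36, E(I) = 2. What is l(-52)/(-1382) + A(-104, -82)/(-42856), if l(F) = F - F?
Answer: -621/10714 ≈ -0.057962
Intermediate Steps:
c = 77
l(F) = 0
A(y, o) = 2484 (A(y, o) = (2 + (-3 - 2)**2)*(15 + 77) = (2 + (-5)**2)*92 = (2 + 25)*92 = 27*92 = 2484)
l(-52)/(-1382) + A(-104, -82)/(-42856) = 0/(-1382) + 2484/(-42856) = 0*(-1/1382) + 2484*(-1/42856) = 0 - 621/10714 = -621/10714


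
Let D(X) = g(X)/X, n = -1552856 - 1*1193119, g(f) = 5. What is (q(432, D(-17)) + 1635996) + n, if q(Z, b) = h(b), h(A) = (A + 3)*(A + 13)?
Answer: -320773995/289 ≈ -1.1099e+6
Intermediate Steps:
n = -2745975 (n = -1552856 - 1193119 = -2745975)
D(X) = 5/X
h(A) = (3 + A)*(13 + A)
q(Z, b) = 39 + b**2 + 16*b
(q(432, D(-17)) + 1635996) + n = ((39 + (5/(-17))**2 + 16*(5/(-17))) + 1635996) - 2745975 = ((39 + (5*(-1/17))**2 + 16*(5*(-1/17))) + 1635996) - 2745975 = ((39 + (-5/17)**2 + 16*(-5/17)) + 1635996) - 2745975 = ((39 + 25/289 - 80/17) + 1635996) - 2745975 = (9936/289 + 1635996) - 2745975 = 472812780/289 - 2745975 = -320773995/289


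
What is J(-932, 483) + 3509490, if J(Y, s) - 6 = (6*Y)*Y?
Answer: 8721240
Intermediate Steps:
J(Y, s) = 6 + 6*Y² (J(Y, s) = 6 + (6*Y)*Y = 6 + 6*Y²)
J(-932, 483) + 3509490 = (6 + 6*(-932)²) + 3509490 = (6 + 6*868624) + 3509490 = (6 + 5211744) + 3509490 = 5211750 + 3509490 = 8721240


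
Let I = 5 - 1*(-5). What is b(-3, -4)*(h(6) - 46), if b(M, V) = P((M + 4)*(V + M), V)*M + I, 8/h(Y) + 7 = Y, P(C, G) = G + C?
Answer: -2322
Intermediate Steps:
P(C, G) = C + G
h(Y) = 8/(-7 + Y)
I = 10 (I = 5 + 5 = 10)
b(M, V) = 10 + M*(V + (4 + M)*(M + V)) (b(M, V) = ((M + 4)*(V + M) + V)*M + 10 = ((4 + M)*(M + V) + V)*M + 10 = (V + (4 + M)*(M + V))*M + 10 = M*(V + (4 + M)*(M + V)) + 10 = 10 + M*(V + (4 + M)*(M + V)))
b(-3, -4)*(h(6) - 46) = (10 - 3*((-3)² + 4*(-3) + 5*(-4) - 3*(-4)))*(8/(-7 + 6) - 46) = (10 - 3*(9 - 12 - 20 + 12))*(8/(-1) - 46) = (10 - 3*(-11))*(8*(-1) - 46) = (10 + 33)*(-8 - 46) = 43*(-54) = -2322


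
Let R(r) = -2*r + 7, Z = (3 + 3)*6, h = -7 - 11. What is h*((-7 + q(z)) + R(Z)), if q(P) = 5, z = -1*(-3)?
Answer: 1206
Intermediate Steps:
z = 3
h = -18
Z = 36 (Z = 6*6 = 36)
R(r) = 7 - 2*r
h*((-7 + q(z)) + R(Z)) = -18*((-7 + 5) + (7 - 2*36)) = -18*(-2 + (7 - 72)) = -18*(-2 - 65) = -18*(-67) = 1206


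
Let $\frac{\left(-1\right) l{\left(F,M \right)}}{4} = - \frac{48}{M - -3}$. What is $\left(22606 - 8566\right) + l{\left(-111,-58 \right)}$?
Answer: $\frac{772008}{55} \approx 14037.0$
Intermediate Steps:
$l{\left(F,M \right)} = \frac{192}{3 + M}$ ($l{\left(F,M \right)} = - 4 \left(- \frac{48}{M - -3}\right) = - 4 \left(- \frac{48}{M + 3}\right) = - 4 \left(- \frac{48}{3 + M}\right) = \frac{192}{3 + M}$)
$\left(22606 - 8566\right) + l{\left(-111,-58 \right)} = \left(22606 - 8566\right) + \frac{192}{3 - 58} = 14040 + \frac{192}{-55} = 14040 + 192 \left(- \frac{1}{55}\right) = 14040 - \frac{192}{55} = \frac{772008}{55}$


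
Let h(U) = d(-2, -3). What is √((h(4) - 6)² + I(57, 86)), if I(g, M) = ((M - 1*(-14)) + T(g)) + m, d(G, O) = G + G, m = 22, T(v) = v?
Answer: 3*√31 ≈ 16.703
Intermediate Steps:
d(G, O) = 2*G
h(U) = -4 (h(U) = 2*(-2) = -4)
I(g, M) = 36 + M + g (I(g, M) = ((M - 1*(-14)) + g) + 22 = ((M + 14) + g) + 22 = ((14 + M) + g) + 22 = (14 + M + g) + 22 = 36 + M + g)
√((h(4) - 6)² + I(57, 86)) = √((-4 - 6)² + (36 + 86 + 57)) = √((-10)² + 179) = √(100 + 179) = √279 = 3*√31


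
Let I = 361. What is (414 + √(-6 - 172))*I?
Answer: 149454 + 361*I*√178 ≈ 1.4945e+5 + 4816.3*I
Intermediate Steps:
(414 + √(-6 - 172))*I = (414 + √(-6 - 172))*361 = (414 + √(-178))*361 = (414 + I*√178)*361 = 149454 + 361*I*√178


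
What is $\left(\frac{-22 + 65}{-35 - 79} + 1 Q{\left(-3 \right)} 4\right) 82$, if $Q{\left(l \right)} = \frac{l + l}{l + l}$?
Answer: $\frac{16933}{57} \approx 297.07$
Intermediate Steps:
$Q{\left(l \right)} = 1$ ($Q{\left(l \right)} = \frac{2 l}{2 l} = 2 l \frac{1}{2 l} = 1$)
$\left(\frac{-22 + 65}{-35 - 79} + 1 Q{\left(-3 \right)} 4\right) 82 = \left(\frac{-22 + 65}{-35 - 79} + 1 \cdot 1 \cdot 4\right) 82 = \left(\frac{43}{-114} + 1 \cdot 4\right) 82 = \left(43 \left(- \frac{1}{114}\right) + 4\right) 82 = \left(- \frac{43}{114} + 4\right) 82 = \frac{413}{114} \cdot 82 = \frac{16933}{57}$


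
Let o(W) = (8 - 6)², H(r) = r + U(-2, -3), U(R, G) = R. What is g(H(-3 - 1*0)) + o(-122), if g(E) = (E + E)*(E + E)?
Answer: 104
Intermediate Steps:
H(r) = -2 + r (H(r) = r - 2 = -2 + r)
g(E) = 4*E² (g(E) = (2*E)*(2*E) = 4*E²)
o(W) = 4 (o(W) = 2² = 4)
g(H(-3 - 1*0)) + o(-122) = 4*(-2 + (-3 - 1*0))² + 4 = 4*(-2 + (-3 + 0))² + 4 = 4*(-2 - 3)² + 4 = 4*(-5)² + 4 = 4*25 + 4 = 100 + 4 = 104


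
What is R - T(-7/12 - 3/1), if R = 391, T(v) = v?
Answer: 4735/12 ≈ 394.58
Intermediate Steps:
R - T(-7/12 - 3/1) = 391 - (-7/12 - 3/1) = 391 - (-7*1/12 - 3*1) = 391 - (-7/12 - 3) = 391 - 1*(-43/12) = 391 + 43/12 = 4735/12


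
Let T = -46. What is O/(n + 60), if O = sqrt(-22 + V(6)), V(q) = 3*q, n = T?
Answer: I/7 ≈ 0.14286*I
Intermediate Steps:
n = -46
O = 2*I (O = sqrt(-22 + 3*6) = sqrt(-22 + 18) = sqrt(-4) = 2*I ≈ 2.0*I)
O/(n + 60) = (2*I)/(-46 + 60) = (2*I)/14 = I/7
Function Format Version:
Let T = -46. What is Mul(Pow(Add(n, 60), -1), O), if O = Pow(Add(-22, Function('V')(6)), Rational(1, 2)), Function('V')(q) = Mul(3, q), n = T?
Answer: Mul(Rational(1, 7), I) ≈ Mul(0.14286, I)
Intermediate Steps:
n = -46
O = Mul(2, I) (O = Pow(Add(-22, Mul(3, 6)), Rational(1, 2)) = Pow(Add(-22, 18), Rational(1, 2)) = Pow(-4, Rational(1, 2)) = Mul(2, I) ≈ Mul(2.0000, I))
Mul(Pow(Add(n, 60), -1), O) = Mul(Pow(Add(-46, 60), -1), Mul(2, I)) = Mul(Pow(14, -1), Mul(2, I)) = Mul(Rational(1, 14), Mul(2, I)) = Mul(Rational(1, 7), I)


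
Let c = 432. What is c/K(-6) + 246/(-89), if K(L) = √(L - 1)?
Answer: -246/89 - 432*I*√7/7 ≈ -2.764 - 163.28*I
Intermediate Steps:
K(L) = √(-1 + L)
c/K(-6) + 246/(-89) = 432/(√(-1 - 6)) + 246/(-89) = 432/(√(-7)) + 246*(-1/89) = 432/((I*√7)) - 246/89 = 432*(-I*√7/7) - 246/89 = -432*I*√7/7 - 246/89 = -246/89 - 432*I*√7/7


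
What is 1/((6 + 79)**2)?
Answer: 1/7225 ≈ 0.00013841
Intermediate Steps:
1/((6 + 79)**2) = 1/(85**2) = 1/7225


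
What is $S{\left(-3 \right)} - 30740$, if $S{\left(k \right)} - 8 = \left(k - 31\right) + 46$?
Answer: $-30720$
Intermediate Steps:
$S{\left(k \right)} = 23 + k$ ($S{\left(k \right)} = 8 + \left(\left(k - 31\right) + 46\right) = 8 + \left(\left(-31 + k\right) + 46\right) = 8 + \left(15 + k\right) = 23 + k$)
$S{\left(-3 \right)} - 30740 = \left(23 - 3\right) - 30740 = 20 - 30740 = -30720$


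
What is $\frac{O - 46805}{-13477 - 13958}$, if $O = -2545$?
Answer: $\frac{3290}{1829} \approx 1.7988$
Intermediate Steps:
$\frac{O - 46805}{-13477 - 13958} = \frac{-2545 - 46805}{-13477 - 13958} = - \frac{49350}{-27435} = \left(-49350\right) \left(- \frac{1}{27435}\right) = \frac{3290}{1829}$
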